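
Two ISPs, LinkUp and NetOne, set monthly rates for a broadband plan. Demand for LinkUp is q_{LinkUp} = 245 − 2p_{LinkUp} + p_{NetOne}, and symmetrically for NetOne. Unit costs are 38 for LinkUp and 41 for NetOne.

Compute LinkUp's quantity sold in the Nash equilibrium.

138.8

LinkUp's profit: π = (p_{LinkUp} − 38)(245 − 2p_{LinkUp} + p_{NetOne}).
∂π/∂p_{LinkUp} = 321 − 4p_{LinkUp} + p_{NetOne} = 0 ⇒ p_{LinkUp} = 80.25 + 0.25p_{NetOne}.
Similarly p_{NetOne} = 81.75 + 0.25p_{LinkUp}.
Solving the two reaction functions simultaneously: (1 − (0.25)(0.25))p_{LinkUp} = 80.25 + 0.25·81.75, so 0.9375p_{LinkUp} = 100.6875 and p_{LinkUp} = 107.4.
Then p_{NetOne} = 81.75 + 0.25·107.4 = 108.6.
q_{LinkUp} = 245 − 2·107.4 + 108.6 = 138.8.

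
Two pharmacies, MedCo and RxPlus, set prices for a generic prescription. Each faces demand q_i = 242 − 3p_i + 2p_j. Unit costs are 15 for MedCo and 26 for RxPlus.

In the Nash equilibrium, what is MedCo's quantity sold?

MedCo's profit: π = (p_{MedCo} − 15)(242 − 3p_{MedCo} + 2p_{RxPlus}).
∂π/∂p_{MedCo} = 287 − 6p_{MedCo} + 2p_{RxPlus} = 0 ⇒ p_{MedCo} = 287/6 + (1/3)p_{RxPlus}.
Similarly p_{RxPlus} = 160/3 + (1/3)p_{MedCo}.
Plugging p_{RxPlus} into MedCo's best response: p_{MedCo} = 287/6 + (1/3)(160/3 + (1/3)p_{MedCo}) ⇒ (8/9)p_{MedCo} = 1181/18, so p_{MedCo} = 73.8125.
Then p_{RxPlus} = 160/3 + (1/3)·73.8125 = 77.9375.
q_{MedCo} = 242 − 3·73.8125 + 2·77.9375 = 176.4375.

176.4375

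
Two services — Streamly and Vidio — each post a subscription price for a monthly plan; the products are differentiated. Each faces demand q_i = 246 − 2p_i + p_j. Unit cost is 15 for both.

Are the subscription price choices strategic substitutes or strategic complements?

strategic complements

Streamly's profit: π = (p_{Streamly} − 15)(246 − 2p_{Streamly} + p_{Vidio}).
∂π/∂p_{Streamly} = 276 − 4p_{Streamly} + p_{Vidio} = 0 ⇒ p_{Streamly} = 69 + 0.25p_{Vidio}.
The best-response slope dp_{Streamly}/dp_{Vidio} = 0.25 > 0: the reaction function is upward-sloping, so the choices are strategic complements.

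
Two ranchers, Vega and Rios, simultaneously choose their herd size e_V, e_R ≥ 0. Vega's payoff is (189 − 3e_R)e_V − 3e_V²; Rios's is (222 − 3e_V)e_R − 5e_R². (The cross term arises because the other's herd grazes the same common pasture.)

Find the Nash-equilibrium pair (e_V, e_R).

Expanding Vega's payoff: 189e_V − 3e_Re_V − 3e_V².
∂π/∂e_V = 189 − 3e_R − 6e_V = 0, so e_V = 31.5 − 0.5e_R.
Likewise for Rios: e_R = 22.2 − 0.3e_V.
Solving the two reaction functions simultaneously: (1 − (−0.5)(−0.3))e_V = 31.5 − 0.5·22.2, so 0.85e_V = 20.4 and e_V = 24.
Then e_R = 22.2 − 0.3·24 = 15.

24, 15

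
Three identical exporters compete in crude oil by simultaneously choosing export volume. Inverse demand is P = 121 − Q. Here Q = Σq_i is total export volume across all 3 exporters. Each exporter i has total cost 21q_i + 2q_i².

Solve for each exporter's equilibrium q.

12.5

A representative exporter's profit is π_i = q_i(121 − Q) − 21q_i − 2q_i², with Q = q_i + Σ_{j≠i} q_j.
First-order condition: 100 − 6q_i − Σ_{j≠i} q_j = 0.
In a symmetric equilibrium every exporter chooses the same q, so Σ_{j≠i} q_j = 2q. The condition becomes 100 − 8q = 0, giving q = 100/8 = 12.5.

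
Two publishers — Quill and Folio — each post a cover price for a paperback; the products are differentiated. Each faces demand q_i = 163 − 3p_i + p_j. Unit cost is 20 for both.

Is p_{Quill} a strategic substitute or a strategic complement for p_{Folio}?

Quill's profit: π = (p_{Quill} − 20)(163 − 3p_{Quill} + p_{Folio}).
∂π/∂p_{Quill} = 223 − 6p_{Quill} + p_{Folio} = 0 ⇒ p_{Quill} = 223/6 + (1/6)p_{Folio}.
The best-response slope dp_{Quill}/dp_{Folio} = 1/6 > 0: the reaction function is upward-sloping, so the choices are strategic complements.

strategic complements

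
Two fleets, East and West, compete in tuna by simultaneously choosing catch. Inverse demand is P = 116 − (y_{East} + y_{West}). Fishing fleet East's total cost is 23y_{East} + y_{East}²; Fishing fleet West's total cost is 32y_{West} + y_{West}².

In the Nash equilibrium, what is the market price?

Fishing fleet East's profit: π = y_{East}(116 − (y_{East} + y_{West})) − 23y_{East} − y_{East}².
∂π/∂y_{East} = 93 − 4y_{East} − y_{West} = 0, so y_{East} = 23.25 − 0.25y_{West}.
By the same steps for West: y_{West} = 21 − 0.25y_{East}.
Substituting the second reaction function into the first: y_{East} = 23.25 − 0.25(21 − 0.25y_{East}), which gives 0.9375y_{East} = 18 ⇒ y_{East} = 19.2.
Then y_{West} = 21 − 0.25·19.2 = 16.2.
Equilibrium price: P = 116 − 35.4 = 80.6.

80.6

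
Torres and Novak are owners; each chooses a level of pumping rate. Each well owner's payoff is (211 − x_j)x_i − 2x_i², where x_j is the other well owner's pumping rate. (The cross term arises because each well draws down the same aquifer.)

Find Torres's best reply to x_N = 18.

Torres's payoff is (211 − x_N)x_T − 2x_T².
∂π/∂x_T = 211 − x_N − 4x_T = 0, so x_T = 52.75 − 0.25x_N.
At x_N = 18: x_T = 52.75 − 0.25·18 = 48.25.

48.25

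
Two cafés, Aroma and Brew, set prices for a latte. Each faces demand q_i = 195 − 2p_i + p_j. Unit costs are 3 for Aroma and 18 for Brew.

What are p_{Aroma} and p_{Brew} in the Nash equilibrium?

69, 75

Aroma's profit: π = (p_{Aroma} − 3)(195 − 2p_{Aroma} + p_{Brew}).
∂π/∂p_{Aroma} = 201 − 4p_{Aroma} + p_{Brew} = 0 ⇒ p_{Aroma} = 50.25 + 0.25p_{Brew}.
Similarly p_{Brew} = 57.75 + 0.25p_{Aroma}.
Plugging p_{Brew} into Aroma's best response: p_{Aroma} = 50.25 + 0.25(57.75 + 0.25p_{Aroma}) ⇒ 0.9375p_{Aroma} = 64.6875, so p_{Aroma} = 69.
Then p_{Brew} = 57.75 + 0.25·69 = 75.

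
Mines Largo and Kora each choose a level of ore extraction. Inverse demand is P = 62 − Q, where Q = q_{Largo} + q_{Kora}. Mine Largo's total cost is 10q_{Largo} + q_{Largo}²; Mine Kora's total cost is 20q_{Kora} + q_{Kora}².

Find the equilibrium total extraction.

18.8

Mine Largo's profit: π = q_{Largo}(62 − (q_{Largo} + q_{Kora})) − 10q_{Largo} − q_{Largo}².
∂π/∂q_{Largo} = 52 − 4q_{Largo} − q_{Kora} = 0, so q_{Largo} = 13 − 0.25q_{Kora}.
By the same steps for Kora: q_{Kora} = 10.5 − 0.25q_{Largo}.
Plugging q_{Kora} into Largo's best response: q_{Largo} = 13 − 0.25(10.5 − 0.25q_{Largo}) ⇒ 0.9375q_{Largo} = 10.375, so q_{Largo} = 166/15.
Then q_{Kora} = 10.5 − 0.25·(166/15) = 116/15.
Total extraction: 166/15 + 116/15 = 18.8.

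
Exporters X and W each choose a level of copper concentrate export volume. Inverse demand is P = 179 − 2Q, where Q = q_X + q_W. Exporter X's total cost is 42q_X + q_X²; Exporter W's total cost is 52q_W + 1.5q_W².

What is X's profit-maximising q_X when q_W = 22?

15.5

Exporter X's profit: π = q_X(179 − 2(q_X + q_W)) − 42q_X − q_X².
∂π/∂q_X = 137 − 6q_X − 2q_W = 0, so q_X = 137/6 − (1/3)q_W.
At q_W = 22: q_X = 137/6 − (1/3)·22 = 15.5.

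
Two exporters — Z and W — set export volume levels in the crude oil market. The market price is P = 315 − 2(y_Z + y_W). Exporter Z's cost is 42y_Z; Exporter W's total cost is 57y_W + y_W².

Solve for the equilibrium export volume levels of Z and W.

Exporter Z's profit: π = y_Z(315 − 2(y_Z + y_W)) − 42y_Z.
∂π/∂y_Z = 273 − 4y_Z − 2y_W = 0, so y_Z = 68.25 − 0.5y_W.
For W: ∂π/∂y_W = 258 − 6y_W − 2y_Z = 0 ⇒ y_W = 43 − (1/3)y_Z.
Solving the two reaction functions simultaneously: (1 − (−0.5)(−1/3))y_Z = 68.25 − 0.5·43, so (5/6)y_Z = 46.75 and y_Z = 56.1.
Then y_W = 43 − (1/3)·56.1 = 24.3.

56.1, 24.3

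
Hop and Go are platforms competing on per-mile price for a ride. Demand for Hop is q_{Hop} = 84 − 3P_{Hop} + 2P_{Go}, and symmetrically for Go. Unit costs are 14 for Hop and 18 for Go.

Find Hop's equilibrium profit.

999.1875

Hop's profit: π = (P_{Hop} − 14)(84 − 3P_{Hop} + 2P_{Go}).
∂π/∂P_{Hop} = 126 − 6P_{Hop} + 2P_{Go} = 0 ⇒ P_{Hop} = 21 + (1/3)P_{Go}.
Similarly P_{Go} = 23 + (1/3)P_{Hop}.
Substituting the second reaction function into the first: P_{Hop} = 21 + (1/3)(23 + (1/3)P_{Hop}), which gives (8/9)P_{Hop} = 86/3 ⇒ P_{Hop} = 32.25.
Then P_{Go} = 23 + (1/3)·32.25 = 33.75.
q_{Hop} = 84 − 3·32.25 + 2·33.75 = 54.75.
Profit = (32.25 − 14)·54.75 = 999.1875.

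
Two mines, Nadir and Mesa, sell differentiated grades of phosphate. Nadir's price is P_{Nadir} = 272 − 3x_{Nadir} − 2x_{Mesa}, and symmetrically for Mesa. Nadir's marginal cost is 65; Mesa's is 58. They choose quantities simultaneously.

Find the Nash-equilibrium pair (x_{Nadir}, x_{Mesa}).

25.4375, 27.1875

Mine Nadir's profit: π = x_{Nadir}(272 − 3x_{Nadir} − 2x_{Mesa}) − 65x_{Nadir}.
∂π/∂x_{Nadir} = 207 − 6x_{Nadir} − 2x_{Mesa} = 0 ⇒ x_{Nadir} = 34.5 − (1/3)x_{Mesa}.
Similarly x_{Mesa} = 107/3 − (1/3)x_{Nadir}.
Substituting the second reaction function into the first: x_{Nadir} = 34.5 − (1/3)(107/3 − (1/3)x_{Nadir}), which gives (8/9)x_{Nadir} = 407/18 ⇒ x_{Nadir} = 25.4375.
Then x_{Mesa} = 107/3 − (1/3)·25.4375 = 27.1875.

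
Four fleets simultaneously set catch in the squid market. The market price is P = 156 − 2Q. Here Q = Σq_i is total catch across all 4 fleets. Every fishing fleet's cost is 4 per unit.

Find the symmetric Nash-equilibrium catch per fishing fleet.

A representative fishing fleet's profit is π_i = q_i(156 − 2Q) − 4q_i, with Q = q_i + Σ_{j≠i} q_j.
First-order condition: 152 − 4q_i − 2Σ_{j≠i} q_j = 0.
Imposing symmetry (q_j = q for all j) turns Σ_{j≠i} q_j into 3q, so 152 = 10q and q = 15.2.

15.2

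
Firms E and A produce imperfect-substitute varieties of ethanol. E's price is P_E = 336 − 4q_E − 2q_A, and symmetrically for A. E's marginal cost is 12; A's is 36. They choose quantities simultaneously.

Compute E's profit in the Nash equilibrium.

Firm E's profit: π = q_E(336 − 4q_E − 2q_A) − 12q_E.
∂π/∂q_E = 324 − 8q_E − 2q_A = 0 ⇒ q_E = 40.5 − 0.25q_A.
Similarly q_A = 37.5 − 0.25q_E.
Plugging q_A into E's best response: q_E = 40.5 − 0.25(37.5 − 0.25q_E) ⇒ 0.9375q_E = 31.125, so q_E = 33.2.
Then q_A = 37.5 − 0.25·33.2 = 29.2.
P_E = 336 − 4·33.2 − 2·29.2 = 144.8.
Profit = (144.8 − 12)·33.2 = 4408.96.

4408.96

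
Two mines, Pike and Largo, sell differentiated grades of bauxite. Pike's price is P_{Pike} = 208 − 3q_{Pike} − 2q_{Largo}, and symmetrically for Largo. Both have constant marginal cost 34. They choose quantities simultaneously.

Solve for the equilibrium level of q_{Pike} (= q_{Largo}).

Mine Pike's profit: π = q_{Pike}(208 − 3q_{Pike} − 2q_{Largo}) − 34q_{Pike}.
∂π/∂q_{Pike} = 174 − 6q_{Pike} − 2q_{Largo} = 0 ⇒ q_{Pike} = 29 − (1/3)q_{Largo}.
The game is symmetric, so in equilibrium q_{Largo} = q_{Pike}: the reaction function gives (4/3)q_{Pike} = 29, hence q_{Pike} = 21.75.

21.75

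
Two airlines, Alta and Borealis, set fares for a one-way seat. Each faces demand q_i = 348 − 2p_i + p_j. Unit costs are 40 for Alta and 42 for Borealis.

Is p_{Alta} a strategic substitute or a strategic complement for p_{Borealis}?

strategic complements

Alta's profit: π = (p_{Alta} − 40)(348 − 2p_{Alta} + p_{Borealis}).
∂π/∂p_{Alta} = 428 − 4p_{Alta} + p_{Borealis} = 0 ⇒ p_{Alta} = 107 + 0.25p_{Borealis}.
The best-response slope dp_{Alta}/dp_{Borealis} = 0.25 > 0: the reaction function is upward-sloping, so the choices are strategic complements.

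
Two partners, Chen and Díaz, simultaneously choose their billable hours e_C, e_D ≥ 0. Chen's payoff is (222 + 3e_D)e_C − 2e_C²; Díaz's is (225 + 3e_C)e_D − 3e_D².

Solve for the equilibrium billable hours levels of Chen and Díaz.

Expanding Chen's payoff: 222e_C + 3e_De_C − 2e_C².
∂π/∂e_C = 222 + 3e_D − 4e_C = 0, so e_C = 55.5 + 0.75e_D.
Likewise for Díaz: e_D = 37.5 + 0.5e_C.
Solving the two reaction functions simultaneously: (1 − (0.75)(0.5))e_C = 55.5 + 0.75·37.5, so 0.625e_C = 83.625 and e_C = 133.8.
Then e_D = 37.5 + 0.5·133.8 = 104.4.

133.8, 104.4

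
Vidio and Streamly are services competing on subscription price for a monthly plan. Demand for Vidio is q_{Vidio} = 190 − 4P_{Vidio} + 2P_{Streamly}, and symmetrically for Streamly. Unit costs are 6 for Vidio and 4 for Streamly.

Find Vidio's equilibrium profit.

3457.44

Vidio's profit: π = (P_{Vidio} − 6)(190 − 4P_{Vidio} + 2P_{Streamly}).
∂π/∂P_{Vidio} = 214 − 8P_{Vidio} + 2P_{Streamly} = 0 ⇒ P_{Vidio} = 26.75 + 0.25P_{Streamly}.
Similarly P_{Streamly} = 25.75 + 0.25P_{Vidio}.
Solving the two reaction functions simultaneously: (1 − (0.25)(0.25))P_{Vidio} = 26.75 + 0.25·25.75, so 0.9375P_{Vidio} = 33.1875 and P_{Vidio} = 35.4.
Then P_{Streamly} = 25.75 + 0.25·35.4 = 34.6.
q_{Vidio} = 190 − 4·35.4 + 2·34.6 = 117.6.
Profit = (35.4 − 6)·117.6 = 3457.44.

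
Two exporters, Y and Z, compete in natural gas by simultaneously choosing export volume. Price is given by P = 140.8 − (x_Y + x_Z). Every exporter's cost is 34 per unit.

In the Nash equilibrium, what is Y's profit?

1267.36

Exporter Y's profit: π = x_Y(140.8 − (x_Y + x_Z)) − 34x_Y.
∂π/∂x_Y = 106.8 − 2x_Y − x_Z = 0, so x_Y = 53.4 − 0.5x_Z.
The game is symmetric, so in equilibrium x_Z = x_Y: the reaction function gives 1.5x_Y = 53.4, hence x_Y = 35.6.
Price P = 140.8 − 71.2 = 69.6.
Y's profit: (69.6 − 34)·35.6 = 1267.36.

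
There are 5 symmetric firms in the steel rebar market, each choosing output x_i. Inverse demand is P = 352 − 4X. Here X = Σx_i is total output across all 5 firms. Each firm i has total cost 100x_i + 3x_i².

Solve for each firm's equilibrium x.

8.4

A representative firm's profit is π_i = x_i(352 − 4X) − 100x_i − 3x_i², with X = x_i + Σ_{j≠i} x_j.
First-order condition: 252 − 14x_i − 4Σ_{j≠i} x_j = 0.
With identical firms, set every x_j = x: then 252 − 14x − 16x = 0, i.e. x = 252/30 = 8.4.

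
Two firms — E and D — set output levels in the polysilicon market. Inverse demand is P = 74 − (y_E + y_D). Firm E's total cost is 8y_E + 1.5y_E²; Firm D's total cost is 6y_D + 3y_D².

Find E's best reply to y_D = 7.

11.8

Firm E's profit: π = y_E(74 − (y_E + y_D)) − 8y_E − 1.5y_E².
∂π/∂y_E = 66 − 5y_E − y_D = 0, so y_E = 13.2 − 0.2y_D.
At y_D = 7: y_E = 13.2 − 0.2·7 = 11.8.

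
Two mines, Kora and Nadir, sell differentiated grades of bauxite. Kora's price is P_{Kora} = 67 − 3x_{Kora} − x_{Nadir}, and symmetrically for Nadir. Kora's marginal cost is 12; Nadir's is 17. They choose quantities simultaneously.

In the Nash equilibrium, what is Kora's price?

Mine Kora's profit: π = x_{Kora}(67 − 3x_{Kora} − x_{Nadir}) − 12x_{Kora}.
∂π/∂x_{Kora} = 55 − 6x_{Kora} − x_{Nadir} = 0 ⇒ x_{Kora} = 55/6 − (1/6)x_{Nadir}.
Similarly x_{Nadir} = 25/3 − (1/6)x_{Kora}.
Plugging x_{Nadir} into Kora's best response: x_{Kora} = 55/6 − (1/6)(25/3 − (1/6)x_{Kora}) ⇒ (35/36)x_{Kora} = 70/9, so x_{Kora} = 8.
Then x_{Nadir} = 25/3 − (1/6)·8 = 7.
P_{Kora} = 67 − 3·8 − 7 = 36.

36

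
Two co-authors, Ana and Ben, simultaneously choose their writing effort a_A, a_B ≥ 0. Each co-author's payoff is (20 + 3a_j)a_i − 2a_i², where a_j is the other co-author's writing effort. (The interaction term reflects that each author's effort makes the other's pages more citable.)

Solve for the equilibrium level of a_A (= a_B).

Ana's payoff is (20 + 3a_B)a_A − 2a_A².
∂π/∂a_A = 20 + 3a_B − 4a_A = 0, so a_A = 5 + 0.75a_B.
The game is symmetric, so in equilibrium a_B = a_A: the reaction function gives 0.25a_A = 5, hence a_A = 20.

20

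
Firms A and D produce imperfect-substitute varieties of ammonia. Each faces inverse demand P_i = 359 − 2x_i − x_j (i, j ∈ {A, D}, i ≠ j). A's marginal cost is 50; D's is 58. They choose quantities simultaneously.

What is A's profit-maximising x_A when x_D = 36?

Firm A's profit: π = x_A(359 − 2x_A − x_D) − 50x_A.
∂π/∂x_A = 309 − 4x_A − x_D = 0 ⇒ x_A = 77.25 − 0.25x_D.
At x_D = 36: x_A = 77.25 − 0.25·36 = 68.25.

68.25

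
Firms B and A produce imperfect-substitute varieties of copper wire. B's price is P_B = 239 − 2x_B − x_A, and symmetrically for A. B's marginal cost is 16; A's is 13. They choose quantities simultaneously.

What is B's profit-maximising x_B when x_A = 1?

Firm B's profit: π = x_B(239 − 2x_B − x_A) − 16x_B.
∂π/∂x_B = 223 − 4x_B − x_A = 0 ⇒ x_B = 55.75 − 0.25x_A.
At x_A = 1: x_B = 55.75 − 0.25·1 = 55.5.

55.5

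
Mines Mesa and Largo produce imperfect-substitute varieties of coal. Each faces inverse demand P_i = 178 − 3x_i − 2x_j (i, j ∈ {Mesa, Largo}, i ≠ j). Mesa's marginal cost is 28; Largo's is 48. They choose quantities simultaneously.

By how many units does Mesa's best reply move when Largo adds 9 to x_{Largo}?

-3

Mine Mesa's profit: π = x_{Mesa}(178 − 3x_{Mesa} − 2x_{Largo}) − 28x_{Mesa}.
∂π/∂x_{Mesa} = 150 − 6x_{Mesa} − 2x_{Largo} = 0 ⇒ x_{Mesa} = 25 − (1/3)x_{Largo}.
The reaction-function slope is −1/3, so a 9-unit rise in x_{Largo} moves x_{Mesa} by −1/3 × 9 = −3. Mesa's best response falls — the actions are strategic substitutes.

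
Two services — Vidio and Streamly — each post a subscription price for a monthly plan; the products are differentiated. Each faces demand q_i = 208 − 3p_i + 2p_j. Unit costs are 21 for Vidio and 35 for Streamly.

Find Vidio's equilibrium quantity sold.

Vidio's profit: π = (p_{Vidio} − 21)(208 − 3p_{Vidio} + 2p_{Streamly}).
∂π/∂p_{Vidio} = 271 − 6p_{Vidio} + 2p_{Streamly} = 0 ⇒ p_{Vidio} = 271/6 + (1/3)p_{Streamly}.
Similarly p_{Streamly} = 313/6 + (1/3)p_{Vidio}.
Substituting the second reaction function into the first: p_{Vidio} = 271/6 + (1/3)(313/6 + (1/3)p_{Vidio}), which gives (8/9)p_{Vidio} = 563/9 ⇒ p_{Vidio} = 70.375.
Then p_{Streamly} = 313/6 + (1/3)·70.375 = 75.625.
q_{Vidio} = 208 − 3·70.375 + 2·75.625 = 148.125.

148.125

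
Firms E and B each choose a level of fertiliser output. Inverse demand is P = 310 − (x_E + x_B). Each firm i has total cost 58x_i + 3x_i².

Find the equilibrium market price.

254

Firm E's profit: π = x_E(310 − (x_E + x_B)) − 58x_E − 3x_E².
∂π/∂x_E = 252 − 8x_E − x_B = 0, so x_E = 31.5 − 0.125x_B.
Setting x_E = x_B in the reaction function: x_E = 31.5 − 0.125x_E, so x_E = 31.5 / 1.125 = 28.
Equilibrium price: P = 310 − 56 = 254.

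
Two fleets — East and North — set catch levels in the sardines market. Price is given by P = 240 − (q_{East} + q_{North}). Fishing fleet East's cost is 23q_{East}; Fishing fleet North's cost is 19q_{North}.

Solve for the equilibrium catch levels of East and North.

Fishing fleet East's profit: π = q_{East}(240 − (q_{East} + q_{North})) − 23q_{East}.
∂π/∂q_{East} = 217 − 2q_{East} − q_{North} = 0, so q_{East} = 108.5 − 0.5q_{North}.
By the same steps for North: q_{North} = 110.5 − 0.5q_{East}.
Solving the two reaction functions simultaneously: (1 − (−0.5)(−0.5))q_{East} = 108.5 − 0.5·110.5, so 0.75q_{East} = 53.25 and q_{East} = 71.
Then q_{North} = 110.5 − 0.5·71 = 75.

71, 75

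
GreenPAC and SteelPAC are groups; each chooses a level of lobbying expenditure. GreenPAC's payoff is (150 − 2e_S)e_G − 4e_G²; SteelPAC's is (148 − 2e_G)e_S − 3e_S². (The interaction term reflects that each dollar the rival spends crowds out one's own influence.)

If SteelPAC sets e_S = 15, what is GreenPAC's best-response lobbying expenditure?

Expanding GreenPAC's payoff: 150e_G − 2e_Se_G − 4e_G².
∂π/∂e_G = 150 − 2e_S − 8e_G = 0, so e_G = 18.75 − 0.25e_S.
At e_S = 15: e_G = 18.75 − 0.25·15 = 15.

15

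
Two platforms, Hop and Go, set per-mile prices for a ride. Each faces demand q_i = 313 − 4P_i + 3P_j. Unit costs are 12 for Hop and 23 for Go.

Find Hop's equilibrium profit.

Hop's profit: π = (P_{Hop} − 12)(313 − 4P_{Hop} + 3P_{Go}).
∂π/∂P_{Hop} = 361 − 8P_{Hop} + 3P_{Go} = 0 ⇒ P_{Hop} = 45.125 + 0.375P_{Go}.
Similarly P_{Go} = 50.625 + 0.375P_{Hop}.
Substituting the second reaction function into the first: P_{Hop} = 45.125 + 0.375(50.625 + 0.375P_{Hop}), which gives (55/64)P_{Hop} = 4103/64 ⇒ P_{Hop} = 74.6.
Then P_{Go} = 50.625 + 0.375·74.6 = 78.6.
q_{Hop} = 313 − 4·74.6 + 3·78.6 = 250.4.
Profit = (74.6 − 12)·250.4 = 15675.04.

15675.04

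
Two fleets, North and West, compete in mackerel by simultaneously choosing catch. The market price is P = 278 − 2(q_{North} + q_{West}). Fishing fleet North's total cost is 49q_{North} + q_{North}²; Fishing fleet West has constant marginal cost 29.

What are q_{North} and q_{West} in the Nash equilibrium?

20.9, 51.8

Fishing fleet North's profit: π = q_{North}(278 − 2(q_{North} + q_{West})) − 49q_{North} − q_{North}².
∂π/∂q_{North} = 229 − 6q_{North} − 2q_{West} = 0, so q_{North} = 229/6 − (1/3)q_{West}.
For West: ∂π/∂q_{West} = 249 − 4q_{West} − 2q_{North} = 0 ⇒ q_{West} = 62.25 − 0.5q_{North}.
Substituting the second reaction function into the first: q_{North} = 229/6 − (1/3)(62.25 − 0.5q_{North}), which gives (5/6)q_{North} = 209/12 ⇒ q_{North} = 20.9.
Then q_{West} = 62.25 − 0.5·20.9 = 51.8.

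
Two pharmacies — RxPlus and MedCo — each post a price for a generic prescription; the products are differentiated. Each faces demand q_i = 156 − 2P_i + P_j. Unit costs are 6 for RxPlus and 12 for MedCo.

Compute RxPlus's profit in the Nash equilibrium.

5161.28

RxPlus's profit: π = (P_{RxPlus} − 6)(156 − 2P_{RxPlus} + P_{MedCo}).
∂π/∂P_{RxPlus} = 168 − 4P_{RxPlus} + P_{MedCo} = 0 ⇒ P_{RxPlus} = 42 + 0.25P_{MedCo}.
Similarly P_{MedCo} = 45 + 0.25P_{RxPlus}.
Substituting the second reaction function into the first: P_{RxPlus} = 42 + 0.25(45 + 0.25P_{RxPlus}), which gives 0.9375P_{RxPlus} = 53.25 ⇒ P_{RxPlus} = 56.8.
Then P_{MedCo} = 45 + 0.25·56.8 = 59.2.
q_{RxPlus} = 156 − 2·56.8 + 59.2 = 101.6.
Profit = (56.8 − 6)·101.6 = 5161.28.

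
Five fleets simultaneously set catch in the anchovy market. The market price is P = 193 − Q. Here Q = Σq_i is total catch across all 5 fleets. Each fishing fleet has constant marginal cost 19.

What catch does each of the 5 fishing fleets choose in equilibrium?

A representative fishing fleet's profit is π_i = q_i(193 − Q) − 19q_i, with Q = q_i + Σ_{j≠i} q_j.
First-order condition: 174 − 2q_i − Σ_{j≠i} q_j = 0.
Imposing symmetry (q_j = q for all j) turns Σ_{j≠i} q_j into 4q, so 174 = 6q and q = 29.

29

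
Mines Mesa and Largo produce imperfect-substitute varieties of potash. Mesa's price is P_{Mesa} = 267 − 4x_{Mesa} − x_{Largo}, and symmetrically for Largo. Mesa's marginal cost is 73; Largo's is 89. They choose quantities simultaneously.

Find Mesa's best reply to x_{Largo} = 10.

Mine Mesa's profit: π = x_{Mesa}(267 − 4x_{Mesa} − x_{Largo}) − 73x_{Mesa}.
∂π/∂x_{Mesa} = 194 − 8x_{Mesa} − x_{Largo} = 0 ⇒ x_{Mesa} = 24.25 − 0.125x_{Largo}.
At x_{Largo} = 10: x_{Mesa} = 24.25 − 0.125·10 = 23.

23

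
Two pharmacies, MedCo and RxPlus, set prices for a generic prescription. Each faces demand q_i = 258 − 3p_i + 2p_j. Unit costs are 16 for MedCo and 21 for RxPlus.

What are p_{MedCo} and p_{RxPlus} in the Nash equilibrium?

MedCo's profit: π = (p_{MedCo} − 16)(258 − 3p_{MedCo} + 2p_{RxPlus}).
∂π/∂p_{MedCo} = 306 − 6p_{MedCo} + 2p_{RxPlus} = 0 ⇒ p_{MedCo} = 51 + (1/3)p_{RxPlus}.
Similarly p_{RxPlus} = 53.5 + (1/3)p_{MedCo}.
Solving the two reaction functions simultaneously: (1 − (1/3)(1/3))p_{MedCo} = 51 + (1/3)·53.5, so (8/9)p_{MedCo} = 413/6 and p_{MedCo} = 77.4375.
Then p_{RxPlus} = 53.5 + (1/3)·77.4375 = 79.3125.

77.4375, 79.3125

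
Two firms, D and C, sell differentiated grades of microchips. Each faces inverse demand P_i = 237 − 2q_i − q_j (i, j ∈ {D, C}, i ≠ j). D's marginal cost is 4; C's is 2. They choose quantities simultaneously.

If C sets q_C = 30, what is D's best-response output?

Firm D's profit: π = q_D(237 − 2q_D − q_C) − 4q_D.
∂π/∂q_D = 233 − 4q_D − q_C = 0 ⇒ q_D = 58.25 − 0.25q_C.
At q_C = 30: q_D = 58.25 − 0.25·30 = 50.75.

50.75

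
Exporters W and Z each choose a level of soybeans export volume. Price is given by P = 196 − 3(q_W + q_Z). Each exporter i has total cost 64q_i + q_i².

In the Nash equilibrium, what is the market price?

124

Exporter W's profit: π = q_W(196 − 3(q_W + q_Z)) − 64q_W − q_W².
∂π/∂q_W = 132 − 8q_W − 3q_Z = 0, so q_W = 16.5 − 0.375q_Z.
Setting q_W = q_Z in the reaction function: q_W = 16.5 − 0.375q_W, so q_W = 16.5 / 1.375 = 12.
Equilibrium price: P = 196 − 3·24 = 124.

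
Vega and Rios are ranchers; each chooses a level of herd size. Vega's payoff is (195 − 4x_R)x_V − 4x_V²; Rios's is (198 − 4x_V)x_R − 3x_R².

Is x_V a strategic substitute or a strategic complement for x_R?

strategic substitutes

Expanding Vega's payoff: 195x_V − 4x_Rx_V − 4x_V².
∂π/∂x_V = 195 − 4x_R − 8x_V = 0, so x_V = 24.375 − 0.5x_R.
The best-response slope dx_V/dx_R = −0.5 < 0: the reaction function is downward-sloping, so the choices are strategic substitutes.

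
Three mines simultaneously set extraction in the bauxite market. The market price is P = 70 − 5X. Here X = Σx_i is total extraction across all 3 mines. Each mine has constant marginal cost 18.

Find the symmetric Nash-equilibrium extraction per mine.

A representative mine's profit is π_i = x_i(70 − 5X) − 18x_i, with X = x_i + Σ_{j≠i} x_j.
First-order condition: 52 − 10x_i − 5Σ_{j≠i} x_j = 0.
With identical mines, set every x_j = x: then 52 − 10x − 10x = 0, i.e. x = 52/20 = 2.6.

2.6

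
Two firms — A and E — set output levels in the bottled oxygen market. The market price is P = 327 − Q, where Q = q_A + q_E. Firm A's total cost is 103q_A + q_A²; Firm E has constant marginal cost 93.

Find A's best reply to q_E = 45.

44.75

Firm A's profit: π = q_A(327 − (q_A + q_E)) − 103q_A − q_A².
∂π/∂q_A = 224 − 4q_A − q_E = 0, so q_A = 56 − 0.25q_E.
At q_E = 45: q_A = 56 − 0.25·45 = 44.75.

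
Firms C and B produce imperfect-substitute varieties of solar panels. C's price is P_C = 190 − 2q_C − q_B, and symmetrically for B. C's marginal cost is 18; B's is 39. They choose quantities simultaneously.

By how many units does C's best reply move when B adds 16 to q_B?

-4

Firm C's profit: π = q_C(190 − 2q_C − q_B) − 18q_C.
∂π/∂q_C = 172 − 4q_C − q_B = 0 ⇒ q_C = 43 − 0.25q_B.
The reaction-function slope is −0.25, so a 16-unit rise in q_B moves q_C by −0.25 × 16 = −4. C's best response falls — the actions are strategic substitutes.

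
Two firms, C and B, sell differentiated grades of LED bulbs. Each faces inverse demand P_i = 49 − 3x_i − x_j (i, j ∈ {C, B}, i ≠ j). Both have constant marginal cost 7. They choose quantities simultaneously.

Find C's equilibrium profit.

108

Firm C's profit: π = x_C(49 − 3x_C − x_B) − 7x_C.
∂π/∂x_C = 42 − 6x_C − x_B = 0 ⇒ x_C = 7 − (1/6)x_B.
Setting x_C = x_B in the reaction function: x_C = 7 − (1/6)x_C, so x_C = 7 / (7/6) = 6.
P_C = 49 − 3·6 − 6 = 25.
Profit = (25 − 7)·6 = 108.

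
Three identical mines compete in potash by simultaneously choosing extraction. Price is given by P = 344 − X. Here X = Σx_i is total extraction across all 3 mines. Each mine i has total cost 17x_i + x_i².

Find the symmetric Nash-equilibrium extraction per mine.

54.5

A representative mine's profit is π_i = x_i(344 − X) − 17x_i − x_i², with X = x_i + Σ_{j≠i} x_j.
First-order condition: 327 − 4x_i − Σ_{j≠i} x_j = 0.
With identical mines, set every x_j = x: then 327 − 4x − 2x = 0, i.e. x = 327/6 = 54.5.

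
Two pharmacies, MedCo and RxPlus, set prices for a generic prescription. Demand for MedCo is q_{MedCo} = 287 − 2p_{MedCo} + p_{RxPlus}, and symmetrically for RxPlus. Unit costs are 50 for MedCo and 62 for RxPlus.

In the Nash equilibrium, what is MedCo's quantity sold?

161.2

MedCo's profit: π = (p_{MedCo} − 50)(287 − 2p_{MedCo} + p_{RxPlus}).
∂π/∂p_{MedCo} = 387 − 4p_{MedCo} + p_{RxPlus} = 0 ⇒ p_{MedCo} = 96.75 + 0.25p_{RxPlus}.
Similarly p_{RxPlus} = 102.75 + 0.25p_{MedCo}.
Plugging p_{RxPlus} into MedCo's best response: p_{MedCo} = 96.75 + 0.25(102.75 + 0.25p_{MedCo}) ⇒ 0.9375p_{MedCo} = 122.4375, so p_{MedCo} = 130.6.
Then p_{RxPlus} = 102.75 + 0.25·130.6 = 135.4.
q_{MedCo} = 287 − 2·130.6 + 135.4 = 161.2.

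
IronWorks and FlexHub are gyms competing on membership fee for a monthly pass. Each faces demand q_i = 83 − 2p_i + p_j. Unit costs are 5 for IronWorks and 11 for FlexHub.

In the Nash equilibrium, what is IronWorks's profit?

IronWorks's profit: π = (p_{IronWorks} − 5)(83 − 2p_{IronWorks} + p_{FlexHub}).
∂π/∂p_{IronWorks} = 93 − 4p_{IronWorks} + p_{FlexHub} = 0 ⇒ p_{IronWorks} = 23.25 + 0.25p_{FlexHub}.
Similarly p_{FlexHub} = 26.25 + 0.25p_{IronWorks}.
Plugging p_{FlexHub} into IronWorks's best response: p_{IronWorks} = 23.25 + 0.25(26.25 + 0.25p_{IronWorks}) ⇒ 0.9375p_{IronWorks} = 29.8125, so p_{IronWorks} = 31.8.
Then p_{FlexHub} = 26.25 + 0.25·31.8 = 34.2.
q_{IronWorks} = 83 − 2·31.8 + 34.2 = 53.6.
Profit = (31.8 − 5)·53.6 = 1436.48.

1436.48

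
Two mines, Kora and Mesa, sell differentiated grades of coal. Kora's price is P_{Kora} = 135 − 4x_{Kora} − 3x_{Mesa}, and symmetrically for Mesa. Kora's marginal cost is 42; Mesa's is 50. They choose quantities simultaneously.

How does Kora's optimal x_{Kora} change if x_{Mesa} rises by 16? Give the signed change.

Mine Kora's profit: π = x_{Kora}(135 − 4x_{Kora} − 3x_{Mesa}) − 42x_{Kora}.
∂π/∂x_{Kora} = 93 − 8x_{Kora} − 3x_{Mesa} = 0 ⇒ x_{Kora} = 11.625 − 0.375x_{Mesa}.
The reaction-function slope is −0.375, so a 16-unit rise in x_{Mesa} moves x_{Kora} by −0.375 × 16 = −6. Kora's best response falls — the actions are strategic substitutes.

-6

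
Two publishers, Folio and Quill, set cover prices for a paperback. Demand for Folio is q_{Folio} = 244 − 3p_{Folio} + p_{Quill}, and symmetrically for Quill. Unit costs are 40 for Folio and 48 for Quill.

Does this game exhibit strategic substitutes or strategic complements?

strategic complements

Folio's profit: π = (p_{Folio} − 40)(244 − 3p_{Folio} + p_{Quill}).
∂π/∂p_{Folio} = 364 − 6p_{Folio} + p_{Quill} = 0 ⇒ p_{Folio} = 182/3 + (1/6)p_{Quill}.
The best-response slope dp_{Folio}/dp_{Quill} = 1/6 > 0: the reaction function is upward-sloping, so the choices are strategic complements.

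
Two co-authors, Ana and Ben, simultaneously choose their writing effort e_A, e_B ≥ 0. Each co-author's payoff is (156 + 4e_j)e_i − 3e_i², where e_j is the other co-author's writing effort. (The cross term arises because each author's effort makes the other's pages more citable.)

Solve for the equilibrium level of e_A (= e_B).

78

Ana's payoff is (156 + 4e_B)e_A − 3e_A².
∂π/∂e_A = 156 + 4e_B − 6e_A = 0, so e_A = 26 + (2/3)e_B.
By symmetry e_B = e_A; substituting into the reaction function, (1/3)e_A = 26 and e_A = 78.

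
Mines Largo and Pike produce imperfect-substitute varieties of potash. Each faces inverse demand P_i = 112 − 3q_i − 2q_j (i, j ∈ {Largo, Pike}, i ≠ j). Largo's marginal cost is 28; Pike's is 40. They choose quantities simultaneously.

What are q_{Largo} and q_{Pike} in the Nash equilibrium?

11.25, 8.25

Mine Largo's profit: π = q_{Largo}(112 − 3q_{Largo} − 2q_{Pike}) − 28q_{Largo}.
∂π/∂q_{Largo} = 84 − 6q_{Largo} − 2q_{Pike} = 0 ⇒ q_{Largo} = 14 − (1/3)q_{Pike}.
Similarly q_{Pike} = 12 − (1/3)q_{Largo}.
Substituting the second reaction function into the first: q_{Largo} = 14 − (1/3)(12 − (1/3)q_{Largo}), which gives (8/9)q_{Largo} = 10 ⇒ q_{Largo} = 11.25.
Then q_{Pike} = 12 − (1/3)·11.25 = 8.25.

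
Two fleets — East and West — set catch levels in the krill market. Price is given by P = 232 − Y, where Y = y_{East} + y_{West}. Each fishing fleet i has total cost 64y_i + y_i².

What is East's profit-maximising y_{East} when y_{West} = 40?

32

Fishing fleet East's profit: π = y_{East}(232 − (y_{East} + y_{West})) − 64y_{East} − y_{East}².
∂π/∂y_{East} = 168 − 4y_{East} − y_{West} = 0, so y_{East} = 42 − 0.25y_{West}.
At y_{West} = 40: y_{East} = 42 − 0.25·40 = 32.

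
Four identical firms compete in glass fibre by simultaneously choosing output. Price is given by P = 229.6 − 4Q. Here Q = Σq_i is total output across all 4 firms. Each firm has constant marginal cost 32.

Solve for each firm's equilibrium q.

A representative firm's profit is π_i = q_i(229.6 − 4Q) − 32q_i, with Q = q_i + Σ_{j≠i} q_j.
First-order condition: 197.6 − 8q_i − 4Σ_{j≠i} q_j = 0.
Imposing symmetry (q_j = q for all j) turns Σ_{j≠i} q_j into 3q, so 197.6 = 20q and q = 9.88.

9.88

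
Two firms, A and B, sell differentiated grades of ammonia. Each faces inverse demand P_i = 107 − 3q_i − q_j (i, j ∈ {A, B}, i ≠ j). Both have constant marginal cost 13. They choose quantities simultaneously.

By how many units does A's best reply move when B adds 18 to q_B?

Firm A's profit: π = q_A(107 − 3q_A − q_B) − 13q_A.
∂π/∂q_A = 94 − 6q_A − q_B = 0 ⇒ q_A = 47/3 − (1/6)q_B.
The reaction-function slope is −1/6, so an 18-unit rise in q_B moves q_A by −1/6 × 18 = −3. A's best response falls — the actions are strategic substitutes.

-3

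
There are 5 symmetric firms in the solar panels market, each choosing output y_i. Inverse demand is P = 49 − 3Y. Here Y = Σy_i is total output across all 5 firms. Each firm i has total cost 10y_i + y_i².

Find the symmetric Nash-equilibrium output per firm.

A representative firm's profit is π_i = y_i(49 − 3Y) − 10y_i − y_i², with Y = y_i + Σ_{j≠i} y_j.
First-order condition: 39 − 8y_i − 3Σ_{j≠i} y_j = 0.
Imposing symmetry (y_j = y for all j) turns Σ_{j≠i} y_j into 4y, so 39 = 20y and y = 1.95.

1.95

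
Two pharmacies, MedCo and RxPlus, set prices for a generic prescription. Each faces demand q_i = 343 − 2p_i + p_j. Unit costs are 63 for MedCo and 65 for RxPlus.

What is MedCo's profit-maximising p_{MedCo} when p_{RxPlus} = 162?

MedCo's profit: π = (p_{MedCo} − 63)(343 − 2p_{MedCo} + p_{RxPlus}).
∂π/∂p_{MedCo} = 469 − 4p_{MedCo} + p_{RxPlus} = 0 ⇒ p_{MedCo} = 117.25 + 0.25p_{RxPlus}.
At p_{RxPlus} = 162: p_{MedCo} = 117.25 + 0.25·162 = 157.75.

157.75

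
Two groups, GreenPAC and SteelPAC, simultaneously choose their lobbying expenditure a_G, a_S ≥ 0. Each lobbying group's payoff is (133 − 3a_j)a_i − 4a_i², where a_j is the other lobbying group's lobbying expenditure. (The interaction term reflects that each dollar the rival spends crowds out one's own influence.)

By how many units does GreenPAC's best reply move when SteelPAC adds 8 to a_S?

GreenPAC's payoff is (133 − 3a_S)a_G − 4a_G².
∂π/∂a_G = 133 − 3a_S − 8a_G = 0, so a_G = 16.625 − 0.375a_S.
The reaction-function slope is −0.375, so an 8-unit rise in a_S moves a_G by −0.375 × 8 = −3. GreenPAC's best response falls — the actions are strategic substitutes.

-3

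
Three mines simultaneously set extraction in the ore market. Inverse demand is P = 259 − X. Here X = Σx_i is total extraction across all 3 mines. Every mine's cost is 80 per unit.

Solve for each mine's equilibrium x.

A representative mine's profit is π_i = x_i(259 − X) − 80x_i, with X = x_i + Σ_{j≠i} x_j.
First-order condition: 179 − 2x_i − Σ_{j≠i} x_j = 0.
With identical mines, set every x_j = x: then 179 − 2x − 2x = 0, i.e. x = 179/4 = 44.75.

44.75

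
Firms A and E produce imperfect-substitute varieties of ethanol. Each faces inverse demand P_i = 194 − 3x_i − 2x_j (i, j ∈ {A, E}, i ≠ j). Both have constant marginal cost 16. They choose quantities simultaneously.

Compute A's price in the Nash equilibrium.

82.75

Firm A's profit: π = x_A(194 − 3x_A − 2x_E) − 16x_A.
∂π/∂x_A = 178 − 6x_A − 2x_E = 0 ⇒ x_A = 89/3 − (1/3)x_E.
The game is symmetric, so in equilibrium x_E = x_A: the reaction function gives (4/3)x_A = 89/3, hence x_A = 22.25.
P_A = 194 − 3·22.25 − 2·22.25 = 82.75.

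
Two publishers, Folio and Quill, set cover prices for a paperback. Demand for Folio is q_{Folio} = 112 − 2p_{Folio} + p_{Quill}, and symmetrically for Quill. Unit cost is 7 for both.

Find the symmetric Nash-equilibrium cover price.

Folio's profit: π = (p_{Folio} − 7)(112 − 2p_{Folio} + p_{Quill}).
∂π/∂p_{Folio} = 126 − 4p_{Folio} + p_{Quill} = 0 ⇒ p_{Folio} = 31.5 + 0.25p_{Quill}.
The game is symmetric, so in equilibrium p_{Quill} = p_{Folio}: the reaction function gives 0.75p_{Folio} = 31.5, hence p_{Folio} = 42.

42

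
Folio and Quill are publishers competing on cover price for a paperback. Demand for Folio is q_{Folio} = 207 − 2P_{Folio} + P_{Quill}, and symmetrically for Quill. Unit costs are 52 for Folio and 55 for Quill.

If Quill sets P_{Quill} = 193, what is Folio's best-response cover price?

Folio's profit: π = (P_{Folio} − 52)(207 − 2P_{Folio} + P_{Quill}).
∂π/∂P_{Folio} = 311 − 4P_{Folio} + P_{Quill} = 0 ⇒ P_{Folio} = 77.75 + 0.25P_{Quill}.
At P_{Quill} = 193: P_{Folio} = 77.75 + 0.25·193 = 126.

126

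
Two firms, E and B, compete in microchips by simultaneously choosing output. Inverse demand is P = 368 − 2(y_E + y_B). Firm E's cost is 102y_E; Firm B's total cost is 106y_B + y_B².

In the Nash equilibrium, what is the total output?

79.4

Firm E's profit: π = y_E(368 − 2(y_E + y_B)) − 102y_E.
∂π/∂y_E = 266 − 4y_E − 2y_B = 0, so y_E = 66.5 − 0.5y_B.
For B: ∂π/∂y_B = 262 − 6y_B − 2y_E = 0 ⇒ y_B = 131/3 − (1/3)y_E.
Solving the two reaction functions simultaneously: (1 − (−0.5)(−1/3))y_E = 66.5 − 0.5·(131/3), so (5/6)y_E = 134/3 and y_E = 53.6.
Then y_B = 131/3 − (1/3)·53.6 = 25.8.
Total output: 53.6 + 25.8 = 79.4.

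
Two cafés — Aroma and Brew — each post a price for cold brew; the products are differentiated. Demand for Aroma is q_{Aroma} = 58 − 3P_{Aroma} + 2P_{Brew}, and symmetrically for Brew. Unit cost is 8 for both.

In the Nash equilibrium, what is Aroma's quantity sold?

Aroma's profit: π = (P_{Aroma} − 8)(58 − 3P_{Aroma} + 2P_{Brew}).
∂π/∂P_{Aroma} = 82 − 6P_{Aroma} + 2P_{Brew} = 0 ⇒ P_{Aroma} = 41/3 + (1/3)P_{Brew}.
Setting P_{Aroma} = P_{Brew} in the reaction function: P_{Aroma} = 41/3 + (1/3)P_{Aroma}, so P_{Aroma} = (41/3) / (2/3) = 20.5.
q_{Aroma} = 58 − 3·20.5 + 2·20.5 = 37.5.

37.5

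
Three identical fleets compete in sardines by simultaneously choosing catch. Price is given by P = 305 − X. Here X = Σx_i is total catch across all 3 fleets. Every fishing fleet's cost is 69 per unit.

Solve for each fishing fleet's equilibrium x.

A representative fishing fleet's profit is π_i = x_i(305 − X) − 69x_i, with X = x_i + Σ_{j≠i} x_j.
First-order condition: 236 − 2x_i − Σ_{j≠i} x_j = 0.
With identical fishing fleets, set every x_j = x: then 236 − 2x − 2x = 0, i.e. x = 236/4 = 59.

59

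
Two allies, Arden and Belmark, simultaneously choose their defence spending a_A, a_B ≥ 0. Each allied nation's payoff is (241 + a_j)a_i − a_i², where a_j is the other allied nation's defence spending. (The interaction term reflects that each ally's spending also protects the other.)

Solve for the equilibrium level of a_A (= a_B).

Arden's payoff is (241 + a_B)a_A − a_A².
∂π/∂a_A = 241 + a_B − 2a_A = 0, so a_A = 120.5 + 0.5a_B.
By symmetry a_B = a_A; substituting into the reaction function, 0.5a_A = 120.5 and a_A = 241.

241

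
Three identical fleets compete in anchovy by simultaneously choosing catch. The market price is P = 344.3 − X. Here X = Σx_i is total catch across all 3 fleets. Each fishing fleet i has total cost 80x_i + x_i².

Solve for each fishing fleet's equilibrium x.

44.05

A representative fishing fleet's profit is π_i = x_i(344.3 − X) − 80x_i − x_i², with X = x_i + Σ_{j≠i} x_j.
First-order condition: 264.3 − 4x_i − Σ_{j≠i} x_j = 0.
In a symmetric equilibrium every fishing fleet chooses the same x, so Σ_{j≠i} x_j = 2x. The condition becomes 264.3 − 6x = 0, giving x = 264.3/6 = 44.05.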